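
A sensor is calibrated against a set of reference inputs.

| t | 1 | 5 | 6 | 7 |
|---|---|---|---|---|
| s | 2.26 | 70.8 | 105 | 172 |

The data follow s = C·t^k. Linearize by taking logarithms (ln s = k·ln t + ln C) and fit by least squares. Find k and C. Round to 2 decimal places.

Taking logs, ln s = k·ln t + ln C, so regress ln s on ln t.
AᵀA = [[9.5873, 5.3471]; [5.3471, 4]], rhs = [25.2113, 14.8767]ᵀ  (here Σln t = 5.3471, Σ(ln t)² = 9.5873, Σln s = 14.8767, Σln t·ln s = 25.2113).
Slope k = (n·Σln t·ln s − Σln t·Σln s)/(n·Σ(ln t)² − (Σln t)²) = (4·25.2113 − 5.3471·14.8767)/9.7575 = 2.18274; ln C = (Σln s − k·Σln t)/n = 0.80133, so C = exp(0.80133) = 2.22850.

k = 2.18, C = 2.23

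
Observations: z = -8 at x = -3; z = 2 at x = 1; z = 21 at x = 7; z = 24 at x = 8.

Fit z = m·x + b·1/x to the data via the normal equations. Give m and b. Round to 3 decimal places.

m = 3.006, b = -1.183

The normal system MᵀM·[m, b]ᵀ = Mᵀz is [[123, 4]; [4, 32377/28224]]·[m, b]ᵀ = [365, 32/3]ᵀ.
Eliminating b: (32377/28224)·(row 1) − 4·(row 2) gives (1176929/9408)·m = (32377/28224)·365 − 4·(32/3) = 10613381/28224, so m = 10613381/3530787.
Then b = ((32/3) − 4·(10613381/3530787))/(32377/28224) = -1392384/1176929.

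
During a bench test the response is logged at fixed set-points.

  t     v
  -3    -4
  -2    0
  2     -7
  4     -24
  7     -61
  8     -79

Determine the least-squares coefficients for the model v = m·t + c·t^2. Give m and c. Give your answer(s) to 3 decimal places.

m = -1.781, c = -1.006

XᵀX·[m, c]ᵀ = Xᵀv reads: 146·m + 892·c = -1157;  892·m + 6866·c = -8493.
(Σt·t = 146, Σt·t^2 = 892, Σt^2·t^2 = 6866, Σt·v = -1157, Σt^2·v = -8493.)
Eliminating c: 6866·(row 1) − 892·(row 2) gives 206772·m = 6866·(-1157) − 892·(-8493) = -368206, so m = -184103/103386.
Then c = ((-8493) − 892·(-184103/103386))/6866 = -103967/103386.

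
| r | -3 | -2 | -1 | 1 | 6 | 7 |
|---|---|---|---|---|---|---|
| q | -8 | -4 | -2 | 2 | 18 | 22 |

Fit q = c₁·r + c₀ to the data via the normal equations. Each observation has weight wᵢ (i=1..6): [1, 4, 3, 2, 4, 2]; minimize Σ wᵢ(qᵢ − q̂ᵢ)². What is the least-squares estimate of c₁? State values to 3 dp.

Compute the Gram sums: Σwᵢ·r·r = 272, Σwᵢ·r = 26, Σwᵢ·1 = 16.
Moment sums: Σwᵢ·r·q = 806, Σwᵢ·q = 90.
So XᵀWX·[c₁, c₀]ᵀ = XᵀWq: [[272, 26]; [26, 16]]·[c₁, c₀]ᵀ = [806, 90]ᵀ.
Determinant 272·16 − 26² = 3676.
c₁ = (806·16 − 26·90)/3676 = 2639/919; c₀ = (272·90 − 26·806)/3676 = 881/919.

c₁ = 2.872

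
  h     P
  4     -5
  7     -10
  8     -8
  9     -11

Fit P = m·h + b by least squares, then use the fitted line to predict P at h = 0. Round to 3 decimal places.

P̂ = -1.000

The normal equations are: 210·m + 28·b = -253;  28·m + 4·b = -34.
Δ = 210·4 − 28² = 56.
m = ((-253)·4 − 28·(-34))/56 = -15/14; b = (210·(-34) − 28·(-253))/56 = -1.
At h = 0: P̂ = (-15/14)·(0) + (-1)·(1) = -1.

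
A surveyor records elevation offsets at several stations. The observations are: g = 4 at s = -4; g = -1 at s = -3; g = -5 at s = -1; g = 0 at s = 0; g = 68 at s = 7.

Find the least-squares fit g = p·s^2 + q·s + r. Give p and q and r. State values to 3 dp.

p = 1.019, q = 2.809, r = -1.524

Setting ∂/∂p … = 0 gives: 2739·p + 251·q + 75·r = 3382;  251·p + 75·q + (-1)·r = 468;  75·p + (-1)·q + 5·r = 66.
Row-reducing yields p = 63653/62464, q = 175481/62464, r = -47587/31232.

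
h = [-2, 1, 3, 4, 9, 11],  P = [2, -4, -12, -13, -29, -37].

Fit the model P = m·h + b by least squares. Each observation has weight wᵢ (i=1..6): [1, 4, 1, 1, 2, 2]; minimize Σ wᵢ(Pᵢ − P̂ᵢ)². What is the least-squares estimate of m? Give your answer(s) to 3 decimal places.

Sums needed: Σwᵢ·h·h = 437, Σwᵢ·h = 49, Σwᵢ·1 = 11.
For AᵀWP: Σwᵢ·h·P = -1444, Σwᵢ·P = -171.
AᵀWA·[m, b]ᵀ = AᵀWP becomes [[437, 49]; [49, 11]]·[m, b]ᵀ = [-1444, -171]ᵀ.
Eliminating b: 11·(row 1) − 49·(row 2) gives 2406·m = 11·(-1444) − 49·(-171) = -7505, so m = -7505/2406.
Then b = ((-171) − 49·(-7505/2406))/11 = -3971/2406.

m = -3.119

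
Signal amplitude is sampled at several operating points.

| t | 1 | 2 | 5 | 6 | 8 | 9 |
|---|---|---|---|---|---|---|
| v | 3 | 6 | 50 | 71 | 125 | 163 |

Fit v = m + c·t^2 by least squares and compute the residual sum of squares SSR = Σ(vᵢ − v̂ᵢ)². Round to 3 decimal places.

SSR = 13.299

Setting ∂/∂m … = 0 gives: 6·m + 211·c = 418;  211·m + 12595·c = 25036.
(Σ1 = 6, Σt^2 = 211, Σt^2·t^2 = 12595, Σv = 418, Σt^2·v = 25036.)
Δ = 6·12595 − 211² = 31049.
m = (418·12595 − 211·25036)/31049 = -17886/31049; c = (6·25036 − 211·418)/31049 = 62018/31049.
Residuals: 49015/31049, -43892/31049, 326/509, -10283/31049, -70141/31049, 55415/31049; SSR = 412920/31049.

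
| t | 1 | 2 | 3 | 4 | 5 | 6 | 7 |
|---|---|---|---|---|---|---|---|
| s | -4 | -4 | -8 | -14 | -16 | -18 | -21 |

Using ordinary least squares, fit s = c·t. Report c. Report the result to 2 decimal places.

c = -3.05

Normal-equation sums: Σt·t = 140.
For Xᵀs: Σt·s = -427.
c = (-427)/140 = -3.05.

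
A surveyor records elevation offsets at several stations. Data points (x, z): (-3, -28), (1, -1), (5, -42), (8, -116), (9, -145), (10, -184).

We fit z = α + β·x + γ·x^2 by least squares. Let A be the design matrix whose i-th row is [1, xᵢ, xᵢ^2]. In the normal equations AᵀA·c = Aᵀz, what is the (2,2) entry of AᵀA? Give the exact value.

280

Row 2 ↔ basis x, column 2 ↔ basis x, so (AᵀA)_{2,2} = Σᵢ (x)·(x) = (-3)·(-3) + (1)·(1) + (5)·(5) + (8)·(8) + (9)·(9) + (10)·(10) = 280.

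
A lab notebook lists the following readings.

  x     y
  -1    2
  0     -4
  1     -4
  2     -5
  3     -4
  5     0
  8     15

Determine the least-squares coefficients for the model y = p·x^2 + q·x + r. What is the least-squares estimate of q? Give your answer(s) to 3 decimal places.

From the data, Σx^2·x^2 = 4820, Σx^2·x = 672, Σx^2 = 104, Σx·x = 104, Σx = 18, Σ1 = 7.
For Mᵀy: Σx^2·y = 902, Σx·y = 92, Σy = 0.
So MᵀM·[p, q, r]ᵀ = Mᵀy: [[4820, 672, 104]; [672, 104, 18]; [104, 18, 7]]·[p, q, r]ᵀ = [902, 92, 0]ᵀ.
Inverting the 3×3 Gram matrix, [p, q, r]ᵀ = [12983/22162, -27841/11081, -24854/11081]ᵀ.

q = -2.512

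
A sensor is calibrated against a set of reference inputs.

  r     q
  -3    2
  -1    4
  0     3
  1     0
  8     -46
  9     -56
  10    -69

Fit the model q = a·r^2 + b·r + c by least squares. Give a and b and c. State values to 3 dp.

MᵀM·[a, b, c]ᵀ = Mᵀq reads: 20740·a + 2214·b + 256·c = -14358;  2214·a + 256·b + 24·c = -1572;  256·a + 24·b + 7·c = -162.
Row-reducing yields a = -62170/111307, b = -173127/111307, c = 291262/111307.

a = -0.559, b = -1.555, c = 2.617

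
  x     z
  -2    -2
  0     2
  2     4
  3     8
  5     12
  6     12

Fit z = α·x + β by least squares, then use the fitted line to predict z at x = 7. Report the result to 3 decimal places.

Sums needed: Σx·x = 78, Σx = 14, Σ1 = 6.
For Aᵀz: Σx·z = 168, Σz = 36.
So AᵀA·[α, β]ᵀ = Aᵀz: [[78, 14]; [14, 6]]·[α, β]ᵀ = [168, 36]ᵀ.
det = 78·6 − 14² = 272.
α = (168·6 − 14·36)/272 = 63/34; β = (78·36 − 14·168)/272 = 57/34.
At x = 7: ẑ = (63/34)·(7) + (57/34)·(1) = 249/17.

ẑ = 14.647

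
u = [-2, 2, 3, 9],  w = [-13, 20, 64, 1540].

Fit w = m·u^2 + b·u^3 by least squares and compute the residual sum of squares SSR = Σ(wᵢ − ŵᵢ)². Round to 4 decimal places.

The normal equations are: 6674·m + 59292·b = 125344;  59292·m + 532298·b = 1124652.
(Σu^2·u^2 = 6674, Σu^2·u^3 = 59292, Σu^3·u^3 = 532298, Σu^2·w = 125344, Σu^3·w = 1124652.)
det = 6674·532298 − 59292² = 37015588.
m = (125344·532298 − 59292·1124652)/37015588 = 9373532/9253897; b = (6674·1124652 − 59292·125344)/37015588 = 18507750/9253897.
Residuals: -9732789/9253897, -478188/9253897, 8178370/9253897, -404462/9253897; SSR = 17506697/9253897.

SSR = 1.8918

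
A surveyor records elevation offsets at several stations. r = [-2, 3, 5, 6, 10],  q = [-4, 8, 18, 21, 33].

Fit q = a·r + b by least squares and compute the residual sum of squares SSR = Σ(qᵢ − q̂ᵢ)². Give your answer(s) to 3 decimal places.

Entries of MᵀM: Σr·r = 174, Σr = 22, Σ1 = 5.
Moment sums: Σr·q = 578, Σq = 76.
MᵀM·[a, b]ᵀ = Mᵀq becomes [[174, 22]; [22, 5]]·[a, b]ᵀ = [578, 76]ᵀ.
Eliminating b: 5·(row 1) − 22·(row 2) gives 386·a = 5·578 − 22·76 = 1218, so a = 609/193.
Then b = (76 − 22·(609/193))/5 = 254/193.
Residuals: 192/193, -537/193, 175/193, 145/193, 25/193; SSR = 1956/193.

SSR = 10.135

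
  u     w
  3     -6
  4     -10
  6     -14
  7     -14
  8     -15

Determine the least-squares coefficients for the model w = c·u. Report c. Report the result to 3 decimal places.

c = -2.069

With design matrix A, AᵀA = [[174]] and Aᵀw = [-360]ᵀ.
Hence c = -360 / 174 ≈ -2.06897.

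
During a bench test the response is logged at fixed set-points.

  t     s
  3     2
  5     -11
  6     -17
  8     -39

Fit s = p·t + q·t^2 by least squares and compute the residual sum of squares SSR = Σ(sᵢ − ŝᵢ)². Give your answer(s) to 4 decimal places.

The normal system AᵀA·[p, q]ᵀ = Aᵀs is [[134, 880]; [880, 6098]]·[p, q]ᵀ = [-463, -3365]ᵀ.
det = 134·6098 − 880² = 42732.
p = ((-463)·6098 − 880·(-3365))/42732 = 7657/2374; q = (134·(-3365) − 880·(-463))/42732 = -2415/2374.
Residuals: 1756/1187, -2012/1187, 320/1187, 359/1187; SSR = 6203/1187.

SSR = 5.2258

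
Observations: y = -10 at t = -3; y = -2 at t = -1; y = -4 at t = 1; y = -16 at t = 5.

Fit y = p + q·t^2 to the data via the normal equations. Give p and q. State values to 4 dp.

Sums needed: Σ1 = 4, Σt^2 = 36, Σt^2·t^2 = 708.
Moment sums: Σy = -32, Σt^2·y = -496.
Eliminating q: 708·(row 1) − 36·(row 2) gives 1536·p = 708·(-32) − 36·(-496) = -4800, so p = -25/8.
Then q = ((-496) − 36·(-25/8))/708 = -13/24.

p = -3.1250, q = -0.5417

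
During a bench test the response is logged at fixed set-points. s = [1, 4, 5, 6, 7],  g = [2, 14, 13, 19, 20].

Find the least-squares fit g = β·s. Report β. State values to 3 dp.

β = 2.969

Forming XᵀX = [[127]] and Xᵀg = [377]ᵀ gives XᵀX·[β]ᵀ = Xᵀg.
Hence β = 377 / 127 ≈ 2.9685.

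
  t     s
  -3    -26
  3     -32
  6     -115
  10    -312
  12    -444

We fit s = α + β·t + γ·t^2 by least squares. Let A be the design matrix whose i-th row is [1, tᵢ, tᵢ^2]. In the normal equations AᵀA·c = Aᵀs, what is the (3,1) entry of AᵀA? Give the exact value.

298

Row 3 ↔ basis t^2, column 1 ↔ basis 1, so (AᵀA)_{3,1} = Σᵢ t^2 = (9)·(1) + (9)·(1) + (36)·(1) + (100)·(1) + (144)·(1) = 298.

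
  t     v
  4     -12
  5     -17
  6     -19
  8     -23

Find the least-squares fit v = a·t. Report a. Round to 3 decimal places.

The normal system XᵀX·[a]ᵀ = Xᵀv is [[141]]·[a]ᵀ = [-431]ᵀ.
a = (-431)/141 = -3.05674.

a = -3.057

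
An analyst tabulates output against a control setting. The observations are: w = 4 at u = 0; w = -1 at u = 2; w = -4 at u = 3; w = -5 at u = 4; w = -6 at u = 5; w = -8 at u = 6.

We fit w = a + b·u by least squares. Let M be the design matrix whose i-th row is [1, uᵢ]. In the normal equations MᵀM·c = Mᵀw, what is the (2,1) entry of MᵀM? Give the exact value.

20

Row 2 ↔ basis u, column 1 ↔ basis 1, so (MᵀM)_{2,1} = Σᵢ u = (0)·(1) + (2)·(1) + (3)·(1) + (4)·(1) + (5)·(1) + (6)·(1) = 20.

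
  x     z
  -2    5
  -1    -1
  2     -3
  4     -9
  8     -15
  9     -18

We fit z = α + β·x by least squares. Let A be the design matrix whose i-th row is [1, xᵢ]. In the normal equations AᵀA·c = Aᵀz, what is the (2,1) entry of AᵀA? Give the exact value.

20

Row 2 ↔ basis x, column 1 ↔ basis 1, so (AᵀA)_{2,1} = Σᵢ x = (-2)·(1) + (-1)·(1) + (2)·(1) + (4)·(1) + (8)·(1) + (9)·(1) = 20.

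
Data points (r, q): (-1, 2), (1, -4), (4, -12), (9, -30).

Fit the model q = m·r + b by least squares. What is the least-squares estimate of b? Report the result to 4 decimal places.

b = -0.6344

Compute the Gram sums: Σr·r = 99, Σr = 13, Σ1 = 4.
And Σr·q = -324, Σq = -44.
So XᵀX·[m, b]ᵀ = Xᵀq: [[99, 13]; [13, 4]]·[m, b]ᵀ = [-324, -44]ᵀ.
det = 99·4 − 13² = 227.
m = ((-324)·4 − 13·(-44))/227 = -724/227; b = (99·(-44) − 13·(-324))/227 = -144/227.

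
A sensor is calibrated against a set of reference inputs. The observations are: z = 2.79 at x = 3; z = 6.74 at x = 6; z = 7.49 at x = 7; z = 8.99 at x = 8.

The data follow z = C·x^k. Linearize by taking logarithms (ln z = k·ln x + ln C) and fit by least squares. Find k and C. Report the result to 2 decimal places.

Let Y = ln z. Fitting Y = k·ln x + ln C by least squares:
XᵀX = [[12.5280, 6.9157]; [6.9157, 4]], rhs = [13.0309, 7.1438]ᵀ  (here Σln x = 6.9157, Σ(ln x)² = 12.5280, Σln z = 7.1438, Σln x·ln z = 13.0309).
Solving (det = 2.2847): k = 1.19017, ln C = -0.27178, so C = exp(-0.27178) = 0.76202.

k = 1.19, C = 0.76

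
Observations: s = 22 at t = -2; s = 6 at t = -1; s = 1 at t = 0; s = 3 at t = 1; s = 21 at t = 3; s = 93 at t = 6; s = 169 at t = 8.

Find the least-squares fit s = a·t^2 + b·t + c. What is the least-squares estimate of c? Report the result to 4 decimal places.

Setting ∂/∂a … = 0 gives: 5491·a + 747·b + 115·c = 14450;  747·a + 115·b + 15·c = 1926;  115·a + 15·b + 7·c = 315.
(Σt^2·t^2 = 5491, Σt^2·t = 747, Σt^2 = 115, Σt·t = 115, Σt = 15, Σ1 = 7, Σt^2·s = 14450, Σt·s = 1926, Σs = 315.)
Inverting the 3×3 Gram matrix, [a, b, c]ᵀ = [248999/83748, -79949/27916, 47980/20937]ᵀ.

c = 2.2916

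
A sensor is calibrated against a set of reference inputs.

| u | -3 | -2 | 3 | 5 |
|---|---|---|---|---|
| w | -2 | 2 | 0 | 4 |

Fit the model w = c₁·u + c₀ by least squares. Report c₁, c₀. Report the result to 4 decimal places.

Compute the Gram sums: Σu·u = 47, Σu = 3, Σ1 = 4.
Moment sums: Σu·w = 22, Σw = 4.
det = 47·4 − 3² = 179.
c₁ = (22·4 − 3·4)/179 = 76/179; c₀ = (47·4 − 3·22)/179 = 122/179.

c₁ = 0.4246, c₀ = 0.6816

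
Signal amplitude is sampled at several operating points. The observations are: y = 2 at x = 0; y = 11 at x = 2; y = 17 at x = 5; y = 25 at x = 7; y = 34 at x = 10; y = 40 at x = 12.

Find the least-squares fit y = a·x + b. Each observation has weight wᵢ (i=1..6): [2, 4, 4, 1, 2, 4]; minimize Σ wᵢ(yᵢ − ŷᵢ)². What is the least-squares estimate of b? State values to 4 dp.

b = 3.2146

Forming MᵀWM = [[941, 103]; [103, 17]] and MᵀWy = [3203, 369]ᵀ gives MᵀWM·[a, b]ᵀ = MᵀWy.
Eliminating b: 17·(row 1) − 103·(row 2) gives 5388·a = 17·3203 − 103·369 = 16444, so a = 4111/1347.
Then b = (369 − 103·(4111/1347))/17 = 4330/1347.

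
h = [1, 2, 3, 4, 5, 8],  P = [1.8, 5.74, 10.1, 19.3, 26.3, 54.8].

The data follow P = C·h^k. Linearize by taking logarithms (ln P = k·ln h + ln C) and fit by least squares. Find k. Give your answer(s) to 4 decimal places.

k = 1.6558

Let Y = ln P. Fitting Y = k·ln h + ln C by least squares:
XᵀX = [[10.5236, 6.8669]; [6.8669, 6]], rhs = [21.4430, 14.8811]ᵀ  (here Σln h = 6.8669, Σ(ln h)² = 10.5236, Σln P = 14.8811, Σln h·ln P = 21.4430).
Slope k = (n·Σln h·ln P − Σln h·Σln P)/(n·Σ(ln h)² − (Σln h)²) = (6·21.4430 − 6.8669·14.8811)/15.9867 = 1.65576; ln C = (Σln P − k·Σln h)/n = 0.58519.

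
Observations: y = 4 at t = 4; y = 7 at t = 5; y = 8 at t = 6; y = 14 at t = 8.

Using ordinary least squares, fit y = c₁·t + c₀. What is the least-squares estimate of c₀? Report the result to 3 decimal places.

c₀ = -5.714

Compute the Gram sums: Σt·t = 141, Σt = 23, Σ1 = 4.
For Aᵀy: Σt·y = 211, Σy = 33.
So AᵀA·[c₁, c₀]ᵀ = Aᵀy: [[141, 23]; [23, 4]]·[c₁, c₀]ᵀ = [211, 33]ᵀ.
Eliminating c₀: 4·(row 1) − 23·(row 2) gives 35·c₁ = 4·211 − 23·33 = 85, so c₁ = 17/7.
Then c₀ = (33 − 23·(17/7))/4 = -40/7.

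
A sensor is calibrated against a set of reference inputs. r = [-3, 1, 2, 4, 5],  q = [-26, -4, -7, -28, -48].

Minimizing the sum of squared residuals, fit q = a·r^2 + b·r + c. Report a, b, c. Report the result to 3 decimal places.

Normal-equation sums: Σr^2·r^2 = 979, Σr^2·r = 171, Σr^2 = 55, Σr·r = 55, Σr = 9, Σ1 = 5.
And Σr^2·q = -1914, Σr·q = -292, Σq = -113.
Inverting the 3×3 Gram matrix, [a, b, c]ᵀ = [-49139/23318, 37939/23318, -27374/11659]ᵀ.

a = -2.107, b = 1.627, c = -2.348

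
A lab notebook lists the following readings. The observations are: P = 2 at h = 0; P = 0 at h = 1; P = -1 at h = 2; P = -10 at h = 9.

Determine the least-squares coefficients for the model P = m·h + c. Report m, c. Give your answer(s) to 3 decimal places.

m = -1.300, c = 1.650

With design matrix X, XᵀX = [[86, 12]; [12, 4]] and XᵀP = [-92, -9]ᵀ.
Δ = 86·4 − 12² = 200.
m = ((-92)·4 − 12·(-9))/200 = -13/10; c = (86·(-9) − 12·(-92))/200 = 33/20.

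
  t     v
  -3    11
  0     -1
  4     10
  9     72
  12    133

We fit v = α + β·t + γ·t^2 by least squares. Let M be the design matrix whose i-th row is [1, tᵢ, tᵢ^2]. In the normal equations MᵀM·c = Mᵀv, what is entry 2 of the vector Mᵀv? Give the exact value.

Entry 2 ↔ basis t, so (Mᵀv)_{2} = Σᵢ (t)·vᵢ = (-3)·(11) + (0)·(-1) + (4)·(10) + (9)·(72) + (12)·(133) = 2251.

2251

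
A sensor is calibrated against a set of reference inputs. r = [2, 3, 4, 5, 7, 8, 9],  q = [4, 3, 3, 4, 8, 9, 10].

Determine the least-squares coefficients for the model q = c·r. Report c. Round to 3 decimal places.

Normal-equation sums: Σr·r = 248.
And Σr·q = 267.
c = 267/248 = 1.07661.

c = 1.077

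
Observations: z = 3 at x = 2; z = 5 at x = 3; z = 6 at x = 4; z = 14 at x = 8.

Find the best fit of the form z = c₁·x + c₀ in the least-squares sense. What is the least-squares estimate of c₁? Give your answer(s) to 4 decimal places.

AᵀA·[c₁, c₀]ᵀ = Aᵀz reads: 93·c₁ + 17·c₀ = 157;  17·c₁ + 4·c₀ = 28.
Δ = 93·4 − 17² = 83.
c₁ = (157·4 − 17·28)/83 = 152/83; c₀ = (93·28 − 17·157)/83 = -65/83.

c₁ = 1.8313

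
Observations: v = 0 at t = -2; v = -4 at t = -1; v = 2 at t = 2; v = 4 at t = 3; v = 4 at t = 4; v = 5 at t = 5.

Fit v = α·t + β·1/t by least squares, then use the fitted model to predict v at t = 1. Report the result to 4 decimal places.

Entries of MᵀM: Σt·t = 59, Σt·1/t = 6, Σ1/t·1/t = 6169/3600.
And Σt·v = 61, Σ1/t·v = 25/3.
Normal equations: [[59, 6]; [6, 6169/3600]]·[α, β]ᵀ = [61, 25/3]ᵀ.
Eliminating β: (6169/3600)·(row 1) − 6·(row 2) gives (234371/3600)·α = (6169/3600)·61 − 6·(25/3) = 196309/3600, so α = 196309/234371.
Then β = ((25/3) − 6·(196309/234371))/(6169/3600) = 452400/234371.
At t = 1: v̂ = (196309/234371)·(1) + (452400/234371)·(1) = 648709/234371.

v̂ = 2.7679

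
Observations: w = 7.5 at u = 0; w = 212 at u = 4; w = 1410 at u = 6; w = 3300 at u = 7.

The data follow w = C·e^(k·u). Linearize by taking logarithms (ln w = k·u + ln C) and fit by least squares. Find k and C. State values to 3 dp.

Let Y = ln w. Fitting Y = k·u + ln C by least squares:
Over the data: Σu = 17.0000, Σ(u)² = 101.0000, Σln w = 22.7245, Σu·ln w = 121.6462.
Normal system: [[101.0000, 17.0000]; [17.0000, 4]]·[k, ln C]ᵀ = [121.6462, 22.7245]ᵀ.
Slope k = (n·Σu·ln w − Σu·Σln w)/(n·Σ(u)² − (Σu)²) = (4·121.6462 − 17.0000·22.7245)/115.0000 = 0.87190; ln C = (Σln w − k·Σu)/n = 1.97557, so C = exp(1.97557) = 7.21076.

k = 0.872, C = 7.211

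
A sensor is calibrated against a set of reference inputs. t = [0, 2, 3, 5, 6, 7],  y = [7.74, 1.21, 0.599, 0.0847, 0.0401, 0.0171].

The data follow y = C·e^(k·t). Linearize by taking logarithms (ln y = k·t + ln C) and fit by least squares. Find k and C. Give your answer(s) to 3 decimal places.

k = -0.876, C = 7.525

Taking logs, ln y = k·t + ln C, so regress ln y on t.
AᵀA = [[123.0000, 23.0000]; [23.0000, 6]], rhs = [-61.2785, -8.0292]ᵀ  (here Σt = 23.0000, Σ(t)² = 123.0000, Σln y = -8.0292, Σt·ln y = -61.2785).
Solving (det = 209.0000): k = -0.87560, ln C = 2.01826, so C = exp(2.01826) = 7.52524.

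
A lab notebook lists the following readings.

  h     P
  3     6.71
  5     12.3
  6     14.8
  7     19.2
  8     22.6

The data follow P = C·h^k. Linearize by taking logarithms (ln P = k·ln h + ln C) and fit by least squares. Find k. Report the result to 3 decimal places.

Taking logs, ln P = k·ln h + ln C, so regress ln P on ln h.
AᵀA = [[15.1183, 8.5252]; [8.5252, 5]], rhs = [23.1921, 13.1807]ᵀ  (here Σln h = 8.5252, Σ(ln h)² = 15.1183, Σln P = 13.1807, Σln h·ln P = 23.1921).
Solving (det = 2.9130): k = 1.23337, ln C = 0.53319.

k = 1.233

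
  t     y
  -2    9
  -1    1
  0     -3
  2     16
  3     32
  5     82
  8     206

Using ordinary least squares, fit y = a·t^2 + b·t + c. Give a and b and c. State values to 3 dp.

a = 3.034, b = 1.549, c = -0.701

Setting ∂/∂a … = 0 gives: 4835·a + 663·b + 107·c = 15623;  663·a + 107·b + 15·c = 2167;  107·a + 15·b + 7·c = 343.
(Σt^2·t^2 = 4835, Σt^2·t = 663, Σt^2 = 107, Σt·t = 107, Σt = 15, Σ1 = 7, Σt^2·y = 15623, Σt·y = 2167, Σy = 343.)
Inverting the 3×3 Gram matrix, [a, b, c]ᵀ = [68223/22484, 3167/2044, -3943/5621]ᵀ.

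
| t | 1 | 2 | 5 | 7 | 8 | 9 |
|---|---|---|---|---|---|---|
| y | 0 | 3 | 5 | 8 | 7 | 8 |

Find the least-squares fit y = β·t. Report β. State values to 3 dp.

AᵀA·[β]ᵀ = Aᵀy reads: 224·β = 215.
(Σt·t = 224, Σt·y = 215.)
β = 215/224 = 0.959821.

β = 0.960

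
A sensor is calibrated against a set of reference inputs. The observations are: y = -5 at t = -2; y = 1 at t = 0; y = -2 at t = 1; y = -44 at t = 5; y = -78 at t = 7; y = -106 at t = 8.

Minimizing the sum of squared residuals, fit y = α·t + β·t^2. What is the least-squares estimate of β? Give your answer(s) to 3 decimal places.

β = -1.544

MᵀM·[α, β]ᵀ = Mᵀy reads: 143·α + 973·β = -1606;  973·α + 7139·β = -11728.
(Σt·t = 143, Σt·t^2 = 973, Σt^2·t^2 = 7139, Σt·y = -1606, Σt^2·y = -11728.)
Eliminating β: 7139·(row 1) − 973·(row 2) gives 74148·α = 7139·(-1606) − 973·(-11728) = -53890, so α = -26945/37074.
Then β = ((-11728) − 973·(-26945/37074))/7139 = -57233/37074.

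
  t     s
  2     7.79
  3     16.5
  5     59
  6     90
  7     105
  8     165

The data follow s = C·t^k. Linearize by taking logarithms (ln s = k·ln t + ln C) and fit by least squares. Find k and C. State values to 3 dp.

k = 2.206, C = 1.610

Let Y = ln s. Fitting Y = k·ln t + ln C by least squares:
Sums: Σln t = 9.2183, Σ(ln t)² = 15.5987, Σln s = 23.1935, Σln t·ln s = 38.8016.
Normal system: [[15.5987, 9.2183]; [9.2183, 6]]·[k, ln C]ᵀ = [38.8016, 23.1935]ᵀ.
Δ = 15.5987·6 − (9.2183)² = 8.6152; k = (38.8016·6 − 9.2183·23.1935)/8.6152 = 2.20597, ln C = (15.5987·23.1935 − 9.2183·38.8016)/8.6152 = 0.47636, so C = exp(0.47636) = 1.61020.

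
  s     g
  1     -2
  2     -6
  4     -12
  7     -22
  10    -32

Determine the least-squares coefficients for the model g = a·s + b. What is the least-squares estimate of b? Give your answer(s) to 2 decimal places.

Sums needed: Σs·s = 170, Σs = 24, Σ1 = 5.
Moment sums: Σs·g = -536, Σg = -74.
Normal equations: [[170, 24]; [24, 5]]·[a, b]ᵀ = [-536, -74]ᵀ.
det = 170·5 − 24² = 274.
a = ((-536)·5 − 24·(-74))/274 = -452/137; b = (170·(-74) − 24·(-536))/274 = 142/137.

b = 1.04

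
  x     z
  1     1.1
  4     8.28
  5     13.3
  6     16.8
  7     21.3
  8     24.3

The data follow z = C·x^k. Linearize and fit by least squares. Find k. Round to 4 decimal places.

k = 1.5121

Linearized form: ln z = k·ln x + ln C. From the 6 transformed points,
Σln x = 8.8128, Σ(ln x)² = 15.8331, Σln z = 13.8675, Σln x·ln z = 24.7369.
Equations: 15.8331·k + 8.8128·ln C = 24.7369;  8.8128·k + 6·ln C = 13.8675.
Solving (det = 17.3327): k = 1.51213, ln C = 0.09022.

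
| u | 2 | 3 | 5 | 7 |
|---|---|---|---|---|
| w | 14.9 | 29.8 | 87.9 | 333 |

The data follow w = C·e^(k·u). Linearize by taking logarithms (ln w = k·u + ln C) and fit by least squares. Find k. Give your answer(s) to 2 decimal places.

With ln wᵢ as the transformed response and uᵢ as the regressor:
AᵀA = [[87.0000, 17.0000]; [17.0000, 4]], rhs = [78.6242, 16.3802]ᵀ  (here Σu = 17.0000, Σ(u)² = 87.0000, Σln w = 16.3802, Σu·ln w = 78.6242).
Solving (det = 59.0000): k = 0.61074, ln C = 1.49943.

k = 0.61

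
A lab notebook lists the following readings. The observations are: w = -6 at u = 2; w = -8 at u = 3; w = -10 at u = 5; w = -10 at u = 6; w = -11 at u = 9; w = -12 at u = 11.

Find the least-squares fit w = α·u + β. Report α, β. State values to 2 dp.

α = -0.58, β = -6.00

The normal system XᵀX·[α, β]ᵀ = Xᵀw is [[276, 36]; [36, 6]]·[α, β]ᵀ = [-377, -57]ᵀ.
Δ = 276·6 − 36² = 360.
α = ((-377)·6 − 36·(-57))/360 = -7/12; β = (276·(-57) − 36·(-377))/360 = -6.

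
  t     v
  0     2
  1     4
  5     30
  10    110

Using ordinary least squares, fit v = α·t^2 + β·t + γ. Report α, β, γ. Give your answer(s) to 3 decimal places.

α = 1.039, β = 0.378, γ = 2.244

From the data, Σt^2·t^2 = 10626, Σt^2·t = 1126, Σt^2 = 126, Σt·t = 126, Σt = 16, Σ1 = 4.
For Aᵀv: Σt^2·v = 11754, Σt·v = 1254, Σv = 146.
Inverting the 3×3 Gram matrix, [α, β, γ]ᵀ = [2687/2585, 978/2585, 1160/517]ᵀ.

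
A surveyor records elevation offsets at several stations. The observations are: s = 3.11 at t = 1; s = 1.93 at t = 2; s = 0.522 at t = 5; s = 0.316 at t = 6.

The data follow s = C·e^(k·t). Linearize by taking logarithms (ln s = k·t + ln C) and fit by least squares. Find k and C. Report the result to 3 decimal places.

With ln sᵢ as the transformed response and tᵢ as the regressor:
XᵀX = [[66.0000, 14.0000]; [14.0000, 4]], rhs = [-7.7129, -0.0100]ᵀ  (here Σt = 14.0000, Σ(t)² = 66.0000, Σln s = -0.0100, Σt·ln s = -7.7129).
Δ = 66.0000·4 − (14.0000)² = 68.0000; k = (-7.7129·4 − 14.0000·-0.0100)/68.0000 = -0.45165, ln C = (66.0000·-0.0100 − 14.0000·-7.7129)/68.0000 = 1.57828, so C = exp(1.57828) = 4.84659.

k = -0.452, C = 4.847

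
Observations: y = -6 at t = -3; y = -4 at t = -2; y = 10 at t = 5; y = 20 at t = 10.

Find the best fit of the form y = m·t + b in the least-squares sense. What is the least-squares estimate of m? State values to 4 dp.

The normal equations are: 138·m + 10·b = 276;  10·m + 4·b = 20.
(Σt·t = 138, Σt = 10, Σ1 = 4, Σt·y = 276, Σy = 20.)
Determinant 138·4 − 10² = 452.
m = (276·4 − 10·20)/452 = 2; b = (138·20 − 10·276)/452 = 0.

m = 2.0000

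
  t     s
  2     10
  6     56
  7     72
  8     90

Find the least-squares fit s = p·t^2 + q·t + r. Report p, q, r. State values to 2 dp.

p = 0.92, q = 4.14, r = -1.95

Normal-equation sums: Σt^2·t^2 = 7809, Σt^2·t = 1079, Σt^2 = 153, Σt·t = 153, Σt = 23, Σ1 = 4.
Moment sums: Σt^2·s = 11344, Σt·s = 1580, Σs = 228.
Normal equations: [[7809, 1079, 153]; [1079, 153, 23]; [153, 23, 4]]·[p, q, r]ᵀ = [11344, 1580, 228]ᵀ.
Inverting the 3×3 Gram matrix, [p, q, r]ᵀ = [829/902, 3733/902, -80/41]ᵀ.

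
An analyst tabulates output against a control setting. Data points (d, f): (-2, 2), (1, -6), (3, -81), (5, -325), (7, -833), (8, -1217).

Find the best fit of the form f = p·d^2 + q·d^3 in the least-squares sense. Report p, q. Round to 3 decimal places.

p = -3.043, q = -1.996

Setting ∂/∂p … = 0 gives: 7220·p + 52912·q = -127557;  52912·p + 396212·q = -951657.
(Σd^2·d^2 = 7220, Σd^2·d^3 = 52912, Σd^3·d^3 = 396212, Σd^2·f = -127557, Σd^3·f = -951657.)
Eliminating q: 396212·(row 1) − 52912·(row 2) gives 60970896·p = 396212·(-127557) − 52912·(-951657) = -185538900, so p = -15461575/5080908.
Then q = ((-951657) − 52912·(-15461575/5080908))/396212 = -10138963/5080908.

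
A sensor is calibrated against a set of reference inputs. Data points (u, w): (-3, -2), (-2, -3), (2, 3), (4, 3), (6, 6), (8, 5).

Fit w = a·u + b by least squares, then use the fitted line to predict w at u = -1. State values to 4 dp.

ŵ = -0.7853

The normal system AᵀA·[a, b]ᵀ = Aᵀw is [[133, 15]; [15, 6]]·[a, b]ᵀ = [106, 12]ᵀ.
Eliminating b: 6·(row 1) − 15·(row 2) gives 573·a = 6·106 − 15·12 = 456, so a = 152/191.
Then b = (12 − 15·(152/191))/6 = 2/191.
At u = -1: ŵ = (152/191)·(-1) + (2/191)·(1) = -150/191.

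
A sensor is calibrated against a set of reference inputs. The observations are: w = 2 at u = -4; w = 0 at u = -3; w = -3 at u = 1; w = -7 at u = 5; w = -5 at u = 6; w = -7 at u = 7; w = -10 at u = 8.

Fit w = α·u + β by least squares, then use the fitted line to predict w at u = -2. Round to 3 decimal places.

ŵ = -0.230

From the data, Σu·u = 200, Σu = 20, Σ1 = 7.
Right-hand side: Σu·w = -205, Σw = -30.
So MᵀM·[α, β]ᵀ = Mᵀw: [[200, 20]; [20, 7]]·[α, β]ᵀ = [-205, -30]ᵀ.
Eliminating β: 7·(row 1) − 20·(row 2) gives 1000·α = 7·(-205) − 20·(-30) = -835, so α = -167/200.
Then β = ((-30) − 20·(-167/200))/7 = -19/10.
At u = -2: ŵ = (-167/200)·(-2) + (-19/10)·(1) = -23/100.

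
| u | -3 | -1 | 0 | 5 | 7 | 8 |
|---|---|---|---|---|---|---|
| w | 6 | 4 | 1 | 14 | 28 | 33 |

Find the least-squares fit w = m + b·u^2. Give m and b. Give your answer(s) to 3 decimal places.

From the data, Σ1 = 6, Σu^2 = 148, Σu^2·u^2 = 7204.
For Xᵀw: Σw = 86, Σu^2·w = 3892.
Normal equations: [[6, 148]; [148, 7204]]·[m, b]ᵀ = [86, 3892]ᵀ.
Eliminating b: 7204·(row 1) − 148·(row 2) gives 21320·m = 7204·86 − 148·3892 = 43528, so m = 5441/2665.
Then b = (3892 − 148·(5441/2665))/7204 = 1328/2665.

m = 2.042, b = 0.498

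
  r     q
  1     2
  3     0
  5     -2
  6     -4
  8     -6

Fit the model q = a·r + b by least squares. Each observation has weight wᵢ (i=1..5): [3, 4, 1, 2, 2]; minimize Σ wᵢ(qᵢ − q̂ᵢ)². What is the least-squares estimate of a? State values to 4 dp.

Entries of XᵀWX: Σwᵢ·r·r = 264, Σwᵢ·r = 48, Σwᵢ·1 = 12.
Right-hand side: Σwᵢ·r·q = -148, Σwᵢ·q = -16.
So XᵀWX·[a, b]ᵀ = XᵀWq: [[264, 48]; [48, 12]]·[a, b]ᵀ = [-148, -16]ᵀ.
Eliminating b: 12·(row 1) − 48·(row 2) gives 864·a = 12·(-148) − 48·(-16) = -1008, so a = -7/6.
Then b = ((-16) − 48·(-7/6))/12 = 10/3.

a = -1.1667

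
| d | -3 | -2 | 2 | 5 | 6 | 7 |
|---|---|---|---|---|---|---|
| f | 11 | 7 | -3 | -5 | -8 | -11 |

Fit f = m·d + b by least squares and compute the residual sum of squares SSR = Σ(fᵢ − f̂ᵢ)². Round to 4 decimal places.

SSR = 11.4749

The normal system AᵀA·[m, b]ᵀ = Aᵀf is [[127, 15]; [15, 6]]·[m, b]ᵀ = [-203, -9]ᵀ.
Eliminating b: 6·(row 1) − 15·(row 2) gives 537·m = 6·(-203) − 15·(-9) = -1083, so m = -361/179.
Then b = ((-9) − 15·(-361/179))/6 = 634/179.
Residuals: 252/179, -103/179, -449/179, 276/179, 100/179, -76/179; SSR = 2054/179.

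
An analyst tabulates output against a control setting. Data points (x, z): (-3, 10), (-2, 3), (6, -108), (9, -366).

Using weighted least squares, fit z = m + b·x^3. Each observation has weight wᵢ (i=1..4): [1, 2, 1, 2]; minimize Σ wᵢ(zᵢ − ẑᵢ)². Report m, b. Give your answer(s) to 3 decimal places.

With design matrix M, MᵀWM = [[6, 1631]; [1631, 1110395]] and MᵀWz = [-824, -557274]ᵀ.
Determinant 6·1110395 − 1631² = 4002209.
m = ((-824)·1110395 − 1631·(-557274))/4002209 = -6051586/4002209; b = (6·(-557274) − 1631·(-824))/4002209 = -1999700/4002209.

m = -1.512, b = -0.500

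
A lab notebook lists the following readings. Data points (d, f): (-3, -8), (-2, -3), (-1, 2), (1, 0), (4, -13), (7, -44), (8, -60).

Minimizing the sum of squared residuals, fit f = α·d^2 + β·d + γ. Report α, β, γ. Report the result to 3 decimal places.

α = -0.987, β = 0.244, γ = 1.817

Entries of XᵀX: Σd^2·d^2 = 6852, Σd^2·d = 884, Σd^2 = 144, Σd·d = 144, Σd = 14, Σ1 = 7.
Right-hand side: Σd^2·f = -6286, Σd·f = -812, Σf = -126.
Normal equations: [[6852, 884, 144]; [884, 144, 14]; [144, 14, 7]]·[α, β, γ]ᵀ = [-6286, -812, -126]ᵀ.
Row-reducing yields α = -82901/83992, β = 20461/83992, γ = 76307/41996.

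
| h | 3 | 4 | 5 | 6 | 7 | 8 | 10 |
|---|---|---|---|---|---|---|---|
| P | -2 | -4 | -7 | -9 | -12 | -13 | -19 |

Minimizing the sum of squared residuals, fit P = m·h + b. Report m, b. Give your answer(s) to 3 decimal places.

m = -2.398, b = 5.299

With design matrix X, XᵀX = [[299, 43]; [43, 7]] and XᵀP = [-489, -66]ᵀ.
det = 299·7 − 43² = 244.
m = ((-489)·7 − 43·(-66))/244 = -585/244; b = (299·(-66) − 43·(-489))/244 = 1293/244.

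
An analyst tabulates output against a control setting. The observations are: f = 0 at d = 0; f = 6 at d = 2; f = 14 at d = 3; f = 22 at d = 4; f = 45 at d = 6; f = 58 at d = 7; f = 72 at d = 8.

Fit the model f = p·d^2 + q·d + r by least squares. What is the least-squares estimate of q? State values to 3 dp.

Entries of AᵀA: Σd^2·d^2 = 8146, Σd^2·d = 1170, Σd^2 = 178, Σd·d = 178, Σd = 30, Σ1 = 7.
And Σd^2·f = 9572, Σd·f = 1394, Σf = 217.
Row-reducing yields p = 20071/23016, q = 16911/7672, r = -511/822.

q = 2.204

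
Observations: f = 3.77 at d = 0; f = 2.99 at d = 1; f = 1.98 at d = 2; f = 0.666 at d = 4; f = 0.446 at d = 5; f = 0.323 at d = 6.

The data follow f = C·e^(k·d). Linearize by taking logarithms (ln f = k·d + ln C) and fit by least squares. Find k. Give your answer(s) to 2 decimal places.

k = -0.44

Linearized form: ln f = k·d + ln C. From the 6 transformed points,
Σd = 18.0000, Σ(d)² = 82.0000, Σln f = 0.7614, Σd·ln f = -9.9822.
Equations: 82.0000·k + 18.0000·ln C = -9.9822;  18.0000·k + 6·ln C = 0.7614.
Solving (det = 168.0000): k = -0.43809, ln C = 1.44118.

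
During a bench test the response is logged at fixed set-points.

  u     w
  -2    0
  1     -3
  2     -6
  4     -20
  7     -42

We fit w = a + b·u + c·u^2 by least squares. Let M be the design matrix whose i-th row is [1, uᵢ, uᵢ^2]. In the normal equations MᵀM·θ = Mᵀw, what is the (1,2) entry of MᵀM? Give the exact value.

12

Row 1 ↔ basis 1, column 2 ↔ basis u, so (MᵀM)_{1,2} = Σᵢ u = (1)·(-2) + (1)·(1) + (1)·(2) + (1)·(4) + (1)·(7) = 12.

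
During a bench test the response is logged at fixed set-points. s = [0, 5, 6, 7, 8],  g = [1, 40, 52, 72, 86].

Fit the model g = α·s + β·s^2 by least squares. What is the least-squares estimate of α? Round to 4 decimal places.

α = 3.1206

Normal-equation sums: Σs·s = 174, Σs·s^2 = 1196, Σs^2·s^2 = 8418.
And Σs·g = 1704, Σs^2·g = 11904.
Normal equations: [[174, 1196]; [1196, 8418]]·[α, β]ᵀ = [1704, 11904]ᵀ.
det = 174·8418 − 1196² = 34316.
α = (1704·8418 − 1196·11904)/34316 = 1164/373; β = (174·11904 − 1196·1704)/34316 = 8328/8579.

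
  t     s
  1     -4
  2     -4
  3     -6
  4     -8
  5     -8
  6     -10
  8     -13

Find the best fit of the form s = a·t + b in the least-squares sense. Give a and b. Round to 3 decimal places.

MᵀM·[a, b]ᵀ = Mᵀs reads: 155·a + 29·b = -266;  29·a + 7·b = -53.
Determinant 155·7 − 29² = 244.
a = ((-266)·7 − 29·(-53))/244 = -325/244; b = (155·(-53) − 29·(-266))/244 = -501/244.

a = -1.332, b = -2.053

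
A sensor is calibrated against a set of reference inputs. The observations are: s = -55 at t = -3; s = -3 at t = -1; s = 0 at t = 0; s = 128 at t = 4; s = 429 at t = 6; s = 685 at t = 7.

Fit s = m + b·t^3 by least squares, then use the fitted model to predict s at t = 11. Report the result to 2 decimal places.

ŝ = 2656.88

With design matrix M, MᵀM = [[6, 595]; [595, 169131]] and Mᵀs = [1184, 337299]ᵀ.
Determinant 6·169131 − 595² = 660761.
m = (1184·169131 − 595·337299)/660761 = -441801/660761; b = (6·337299 − 595·1184)/660761 = 1319314/660761.
At t = 11: ŝ = (-441801/660761)·(1) + (1319314/660761)·(1331) = 1755565133/660761.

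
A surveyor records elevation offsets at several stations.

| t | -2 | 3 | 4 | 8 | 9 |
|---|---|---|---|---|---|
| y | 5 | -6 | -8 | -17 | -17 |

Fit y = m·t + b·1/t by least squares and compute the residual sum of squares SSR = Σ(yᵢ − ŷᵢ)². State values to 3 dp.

Compute the Gram sums: Σt·t = 174, Σt·1/t = 5, Σ1/t·1/t = 2341/5184.
For Aᵀy: Σt·y = -349, Σ1/t·y = -757/72.
So AᵀA·[m, b]ᵀ = Aᵀy: [[174, 5]; [5, 2341/5184]]·[m, b]ᵀ = [-349, -757/72]ᵀ.
det = 174·(2341/5184) − 5² = 46289/864.
m = ((-349)·(2341/5184) − 5·(-757/72))/(46289/864) = -544489/277734; b = (174·(-757/72) − 5·(-349))/(46289/864) = -72936/46289.
Residuals: 40442/138867, 37645/92578, 32744/138867, -155432/138867, 75849/92578; SSR = 619295/277734.

SSR = 2.230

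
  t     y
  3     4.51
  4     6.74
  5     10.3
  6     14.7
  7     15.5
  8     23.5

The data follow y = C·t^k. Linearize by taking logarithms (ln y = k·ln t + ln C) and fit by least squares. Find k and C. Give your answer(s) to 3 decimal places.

k = 1.637, C = 0.730

Taking logs, ln y = k·ln t + ln C, so regress ln y on ln t.
Σln t = 9.9115, Σ(ln t)² = 17.0401, Σln y = 14.3322, Σln t·ln y = 24.7676.
Equations: 17.0401·k + 9.9115·ln C = 24.7676;  9.9115·k + 6·ln C = 14.3322.
Solving (det = 4.0036): k = 1.63672, ln C = -0.31502, so C = exp(-0.31502) = 0.72978.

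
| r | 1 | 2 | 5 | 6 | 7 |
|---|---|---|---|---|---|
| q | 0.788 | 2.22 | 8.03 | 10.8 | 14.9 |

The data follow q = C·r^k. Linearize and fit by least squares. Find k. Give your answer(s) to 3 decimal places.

Taking logs, ln q = k·ln r + ln C, so regress ln q on ln r.
Σln r = 6.0403, Σ(ln r)² = 10.0677, Σln q = 7.7233, Σln r·ln q = 13.4257.
Equations: 10.0677·k + 6.0403·ln C = 13.4257;  6.0403·k + 5·ln C = 7.7233.
Δ = 10.0677·5 − (6.0403)² = 13.8539; k = (13.4257·5 − 6.0403·7.7233)/13.8539 = 1.47812, ln C = (10.0677·7.7233 − 6.0403·13.4257)/13.8539 = -0.24097.

k = 1.478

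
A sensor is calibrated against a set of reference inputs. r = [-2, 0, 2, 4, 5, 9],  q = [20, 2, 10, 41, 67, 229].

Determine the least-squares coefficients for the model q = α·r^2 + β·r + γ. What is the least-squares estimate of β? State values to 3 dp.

β = -2.563

MᵀM·[α, β, γ]ᵀ = Mᵀq reads: 7474·α + 918·β + 130·γ = 21000;  918·α + 130·β + 18·γ = 2540;  130·α + 18·β + 6·γ = 369.
(Σr^2·r^2 = 7474, Σr^2·r = 918, Σr^2 = 130, Σr·r = 130, Σr = 18, Σ1 = 6, Σr^2·q = 21000, Σr·q = 2540, Σq = 369.)
Row-reducing yields α = 173817/56380, β = -144511/56380, γ = 33717/14095.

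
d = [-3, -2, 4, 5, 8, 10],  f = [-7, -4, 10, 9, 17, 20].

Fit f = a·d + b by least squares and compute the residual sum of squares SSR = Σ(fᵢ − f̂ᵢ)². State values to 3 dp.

From the data, Σd·d = 218, Σd = 22, Σ1 = 6.
Moment sums: Σd·f = 450, Σf = 45.
AᵀA·[a, b]ᵀ = Aᵀf becomes [[218, 22]; [22, 6]]·[a, b]ᵀ = [450, 45]ᵀ.
Eliminating b: 6·(row 1) − 22·(row 2) gives 824·a = 6·450 − 22·45 = 1710, so a = 855/412.
Then b = (45 − 22·(855/412))/6 = -45/412.
Residuals: -137/206, 107/412, 745/412, -261/206, 209/412, -265/412; SSR = 2495/412.

SSR = 6.056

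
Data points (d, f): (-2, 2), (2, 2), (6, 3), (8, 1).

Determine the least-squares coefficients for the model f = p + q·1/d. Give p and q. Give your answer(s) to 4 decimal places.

Entries of MᵀM: Σ1 = 4, Σ1/d = 7/24, Σ1/d·1/d = 313/576.
Moment sums: Σf = 8, Σ1/d·f = 5/8.
Eliminating q: (313/576)·(row 1) − (7/24)·(row 2) gives (401/192)·p = (313/576)·8 − (7/24)·(5/8) = 2399/576, so p = 2399/1203.
Then q = ((5/8) − (7/24)·(2399/1203))/(313/576) = 32/401.

p = 1.9942, q = 0.0798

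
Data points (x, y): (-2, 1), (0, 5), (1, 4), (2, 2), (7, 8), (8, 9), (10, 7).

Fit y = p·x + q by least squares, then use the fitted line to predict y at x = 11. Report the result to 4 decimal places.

ŷ = 9.2255

Setting ∂/∂p … = 0 gives: 222·p + 26·q = 204;  26·p + 7·q = 36.
Determinant 222·7 − 26² = 878.
p = (204·7 − 26·36)/878 = 246/439; q = (222·36 − 26·204)/878 = 1344/439.
At x = 11: ŷ = (246/439)·(11) + (1344/439)·(1) = 4050/439.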